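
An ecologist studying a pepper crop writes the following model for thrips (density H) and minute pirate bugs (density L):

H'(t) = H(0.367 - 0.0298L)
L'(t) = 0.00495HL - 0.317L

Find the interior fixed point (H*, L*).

H* ≈ 64, L* ≈ 12.3

Set dL/dt = 0 with L > 0: 0.00495H - 0.317 = 0, so H* = 0.317/0.00495 = 64.
Set dH/dt = 0 with H > 0: 0.367 - 0.0298L = 0, so L* = 0.367/0.0298 = 12.3.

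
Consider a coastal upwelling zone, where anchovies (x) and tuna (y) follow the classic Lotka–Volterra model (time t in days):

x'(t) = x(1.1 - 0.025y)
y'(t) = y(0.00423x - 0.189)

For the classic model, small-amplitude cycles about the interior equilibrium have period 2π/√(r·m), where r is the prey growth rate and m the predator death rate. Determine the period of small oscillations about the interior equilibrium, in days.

Here r = 1.1 and m = 0.189, so r·m = 0.208.
ω = √0.208 = 0.456 per day, hence T = 2π/ω ≈ 13.8 days.

T ≈ 13.8 days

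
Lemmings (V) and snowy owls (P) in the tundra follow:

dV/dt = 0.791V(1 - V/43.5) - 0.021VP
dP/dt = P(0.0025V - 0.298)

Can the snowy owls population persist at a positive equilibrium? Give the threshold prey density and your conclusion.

The predator equation gives dP/dt > 0 only when V > 0.298/0.0025 = 119.
Without the predator, V → K = 43.5. Since 43.5 < 119, the predator cannot invade.

Threshold V = 119; K < 119, so no, the predator goes extinct.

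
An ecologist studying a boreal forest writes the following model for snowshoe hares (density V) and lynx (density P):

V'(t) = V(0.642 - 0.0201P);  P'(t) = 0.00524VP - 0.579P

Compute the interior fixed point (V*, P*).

Set dP/dt = 0 with P > 0: 0.00524V - 0.579 = 0, so V* = 0.579/0.00524 = 110.
Set dV/dt = 0 with V > 0: 0.642 - 0.0201P = 0, so P* = 0.642/0.0201 = 31.9.

V* ≈ 110, P* ≈ 31.9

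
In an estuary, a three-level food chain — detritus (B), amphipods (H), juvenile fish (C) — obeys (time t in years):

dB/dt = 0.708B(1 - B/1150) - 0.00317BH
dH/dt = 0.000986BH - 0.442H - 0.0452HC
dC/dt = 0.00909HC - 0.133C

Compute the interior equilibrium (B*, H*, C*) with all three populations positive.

From dC/dt = 0: 0.00909H* = 0.133, so H* = 14.6.
From dB/dt = 0: 0.708(1 - B*/1150) = 0.00317·14.6, giving B* = 1150·(1 - 0.0655) = 1070.
From dH/dt = 0: 0.000986·1070 - 0.442 = 0.0452C*, so C* = 0.618/0.0452 = 13.7.

B* ≈ 1070, H* ≈ 14.6, C* ≈ 13.7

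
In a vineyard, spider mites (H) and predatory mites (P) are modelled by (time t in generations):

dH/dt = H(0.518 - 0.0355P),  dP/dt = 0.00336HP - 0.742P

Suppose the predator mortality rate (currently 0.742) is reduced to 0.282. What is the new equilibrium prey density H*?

At the interior fixed point, setting dP/dt = 0 with P > 0 fixes H* = (predator death rate)/(HP coefficient) — independent of the other coefficients.
With the change, H* = 0.282/0.00336 = 83.9; it falls from 221.

H* ≈ 83.9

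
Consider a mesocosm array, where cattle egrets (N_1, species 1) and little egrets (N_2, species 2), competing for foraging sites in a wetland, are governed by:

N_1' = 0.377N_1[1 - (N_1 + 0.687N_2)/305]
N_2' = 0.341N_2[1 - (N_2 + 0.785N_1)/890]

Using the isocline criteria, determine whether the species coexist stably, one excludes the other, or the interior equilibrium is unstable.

species 2 excludes species 1

Compare the nullcline intercepts: K1/α12 = 305/0.687 = 444 < K2 = 890; K2/α21 = 890/0.785 = 1130 > K1 = 305.
Since the inequalities point opposite ways, species 2 can invade but species 1 cannot.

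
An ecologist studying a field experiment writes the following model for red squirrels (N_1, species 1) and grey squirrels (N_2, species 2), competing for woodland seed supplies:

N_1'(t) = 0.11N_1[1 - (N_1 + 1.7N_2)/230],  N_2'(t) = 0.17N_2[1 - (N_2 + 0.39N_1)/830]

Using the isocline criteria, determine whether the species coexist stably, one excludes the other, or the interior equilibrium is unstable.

species 2 excludes species 1

Compare the nullcline intercepts: K1/α12 = 230/1.7 = 135 < K2 = 830; K2/α21 = 830/0.39 = 2130 > K1 = 230.
Since the inequalities point opposite ways, species 2 can invade but species 1 cannot.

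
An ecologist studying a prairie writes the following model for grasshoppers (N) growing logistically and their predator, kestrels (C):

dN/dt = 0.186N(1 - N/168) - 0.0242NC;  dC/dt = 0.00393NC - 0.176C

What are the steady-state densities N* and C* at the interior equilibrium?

From dC/dt = 0 with C > 0: 0.00393N* = 0.176, so N* = 44.8.
Substitute into dN/dt = 0: 0.186(1 - 44.8/168) = 0.0242C*.
The bracket is 0.733, giving C* = 0.136/0.0242 = 5.64.

N* ≈ 44.8, C* ≈ 5.64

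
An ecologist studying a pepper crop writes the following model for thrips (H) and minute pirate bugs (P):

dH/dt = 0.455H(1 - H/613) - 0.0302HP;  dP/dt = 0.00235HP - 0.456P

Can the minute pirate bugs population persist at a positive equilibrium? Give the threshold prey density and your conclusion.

Threshold H = 194; K > 194, so yes, the predator persists.

The predator equation gives dP/dt > 0 only when H > 0.456/0.00235 = 194.
Without the predator, H → K = 613. Since 613 > 194, the predator can invade and persist.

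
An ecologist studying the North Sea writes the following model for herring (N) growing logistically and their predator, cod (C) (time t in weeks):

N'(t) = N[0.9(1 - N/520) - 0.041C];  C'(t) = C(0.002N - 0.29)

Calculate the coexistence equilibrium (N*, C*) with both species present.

N* ≈ 145, C* ≈ 15.8

From dC/dt = 0 with C > 0: 0.002N* = 0.29, so N* = 145.
Substitute into dN/dt = 0: 0.9(1 - 145/520) = 0.041C*.
The bracket is 0.721, giving C* = 0.649/0.041 = 15.8.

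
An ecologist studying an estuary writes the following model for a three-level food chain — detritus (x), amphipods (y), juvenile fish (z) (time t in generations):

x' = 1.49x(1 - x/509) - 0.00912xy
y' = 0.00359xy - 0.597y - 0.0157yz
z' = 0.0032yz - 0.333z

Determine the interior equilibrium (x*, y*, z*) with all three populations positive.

From dz/dt = 0: 0.0032y* = 0.333, so y* = 104.
From dx/dt = 0: 1.49(1 - x*/509) = 0.00912·104, giving x* = 509·(1 - 0.637) = 185.
From dy/dt = 0: 0.00359·185 - 0.597 = 0.0157z*, so z* = 0.0664/0.0157 = 4.23.

x* ≈ 185, y* ≈ 104, z* ≈ 4.23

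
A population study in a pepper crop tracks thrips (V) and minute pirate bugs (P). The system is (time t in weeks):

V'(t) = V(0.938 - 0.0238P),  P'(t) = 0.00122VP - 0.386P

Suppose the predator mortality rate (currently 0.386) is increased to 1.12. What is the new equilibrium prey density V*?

At the interior fixed point, setting dP/dt = 0 with P > 0 fixes V* = (predator death rate)/(VP coefficient) — independent of the other coefficients.
With the change, V* = 1.12/0.00122 = 918; it rises from 316.

V* ≈ 918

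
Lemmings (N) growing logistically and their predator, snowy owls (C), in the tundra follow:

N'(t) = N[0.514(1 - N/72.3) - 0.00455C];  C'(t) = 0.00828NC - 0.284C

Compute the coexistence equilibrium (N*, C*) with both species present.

From dC/dt = 0 with C > 0: 0.00828N* = 0.284, so N* = 34.3.
Substitute into dN/dt = 0: 0.514(1 - 34.3/72.3) = 0.00455C*.
The bracket is 0.526, giving C* = 0.27/0.00455 = 59.4.

N* ≈ 34.3, C* ≈ 59.4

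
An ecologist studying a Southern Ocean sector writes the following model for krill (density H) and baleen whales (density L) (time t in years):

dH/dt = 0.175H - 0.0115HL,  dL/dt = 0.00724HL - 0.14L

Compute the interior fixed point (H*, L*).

Set dL/dt = 0 with L > 0: 0.00724H - 0.14 = 0, so H* = 0.14/0.00724 = 19.3.
Set dH/dt = 0 with H > 0: 0.175 - 0.0115L = 0, so L* = 0.175/0.0115 = 15.2.

H* ≈ 19.3, L* ≈ 15.2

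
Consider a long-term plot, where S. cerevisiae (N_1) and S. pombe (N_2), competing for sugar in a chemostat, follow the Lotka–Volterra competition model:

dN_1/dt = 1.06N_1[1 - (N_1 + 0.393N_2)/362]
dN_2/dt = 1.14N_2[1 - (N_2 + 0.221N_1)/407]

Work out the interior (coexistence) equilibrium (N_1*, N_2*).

N_1* ≈ 221, N_2* ≈ 358

Setting both brackets to zero gives the nullclines N_1 + 0.393N_2 = 362 and 0.221N_1 + N_2 = 407.
Substituting N_2 = 407 - 0.221N_1 into the first: N_1(1 - 0.393·0.221) = 362 - 0.393·407.
So N_1* = 202/0.913 = 221, and then N_2* = 407 - 0.221·221 = 358.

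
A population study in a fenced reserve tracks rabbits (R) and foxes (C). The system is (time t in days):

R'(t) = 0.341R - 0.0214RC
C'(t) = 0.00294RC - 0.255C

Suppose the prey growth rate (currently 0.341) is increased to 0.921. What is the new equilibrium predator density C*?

At the interior fixed point, setting dR/dt = 0 with R > 0 fixes C* = (prey growth rate)/(RC coefficient) — independent of the other coefficients.
With the change, C* = 0.921/0.0214 = 43; it rises from 15.9.

C* ≈ 43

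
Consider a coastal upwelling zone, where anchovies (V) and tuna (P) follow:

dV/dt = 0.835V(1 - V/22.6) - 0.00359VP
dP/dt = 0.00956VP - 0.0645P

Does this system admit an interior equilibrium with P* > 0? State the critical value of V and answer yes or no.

Threshold V = 6.75; K > 6.75, so yes, the predator persists.

The predator equation gives dP/dt > 0 only when V > 0.0645/0.00956 = 6.75.
Without the predator, V → K = 22.6. Since 22.6 > 6.75, the predator can invade and persist.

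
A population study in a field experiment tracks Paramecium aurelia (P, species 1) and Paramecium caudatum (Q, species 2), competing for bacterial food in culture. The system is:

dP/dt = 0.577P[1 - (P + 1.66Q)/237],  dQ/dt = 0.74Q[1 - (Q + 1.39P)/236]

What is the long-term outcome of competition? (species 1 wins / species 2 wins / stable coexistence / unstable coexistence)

Compare the nullcline intercepts: K1/α12 = 237/1.66 = 143 < K2 = 236; K2/α21 = 236/1.39 = 170 < K1 = 237.
Since both are reversed, neither can invade when rare; the interior point is a saddle.

unstable coexistence (outcome depends on initial conditions)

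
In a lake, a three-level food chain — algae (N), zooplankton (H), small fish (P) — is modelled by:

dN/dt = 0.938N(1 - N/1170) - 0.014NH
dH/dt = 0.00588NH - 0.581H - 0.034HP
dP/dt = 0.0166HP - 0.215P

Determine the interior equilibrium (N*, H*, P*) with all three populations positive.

N* ≈ 944, H* ≈ 13, P* ≈ 146

From dP/dt = 0: 0.0166H* = 0.215, so H* = 13.
From dN/dt = 0: 0.938(1 - N*/1170) = 0.014·13, giving N* = 1170·(1 - 0.193) = 944.
From dH/dt = 0: 0.00588·944 - 0.581 = 0.034P*, so P* = 4.97/0.034 = 146.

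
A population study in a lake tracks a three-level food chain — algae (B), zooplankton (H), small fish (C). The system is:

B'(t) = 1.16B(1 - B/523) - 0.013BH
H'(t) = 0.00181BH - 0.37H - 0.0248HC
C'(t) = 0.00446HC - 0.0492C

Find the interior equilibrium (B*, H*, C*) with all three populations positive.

From dC/dt = 0: 0.00446H* = 0.0492, so H* = 11.
From dB/dt = 0: 1.16(1 - B*/523) = 0.013·11, giving B* = 523·(1 - 0.124) = 458.
From dH/dt = 0: 0.00181·458 - 0.37 = 0.0248C*, so C* = 0.46/0.0248 = 18.5.

B* ≈ 458, H* ≈ 11, C* ≈ 18.5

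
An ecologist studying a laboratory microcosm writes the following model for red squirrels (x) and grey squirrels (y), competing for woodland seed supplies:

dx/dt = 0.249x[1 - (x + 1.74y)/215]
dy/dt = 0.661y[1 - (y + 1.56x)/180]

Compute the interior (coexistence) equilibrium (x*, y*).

x* ≈ 57.3, y* ≈ 90.6

Setting both brackets to zero gives the nullclines x + 1.74y = 215 and 1.56x + y = 180.
Substituting y = 180 - 1.56x into the first: x(1 - 1.74·1.56) = 215 - 1.74·180.
So x* = -98.2/-1.71 = 57.3, and then y* = 180 - 1.56·57.3 = 90.6.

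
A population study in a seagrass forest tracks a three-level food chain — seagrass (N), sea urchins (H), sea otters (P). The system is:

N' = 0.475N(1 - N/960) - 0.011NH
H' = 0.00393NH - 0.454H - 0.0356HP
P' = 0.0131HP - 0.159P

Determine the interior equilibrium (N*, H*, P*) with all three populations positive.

From dP/dt = 0: 0.0131H* = 0.159, so H* = 12.1.
From dN/dt = 0: 0.475(1 - N*/960) = 0.011·12.1, giving N* = 960·(1 - 0.281) = 690.
From dH/dt = 0: 0.00393·690 - 0.454 = 0.0356P*, so P* = 2.26/0.0356 = 63.4.

N* ≈ 690, H* ≈ 12.1, P* ≈ 63.4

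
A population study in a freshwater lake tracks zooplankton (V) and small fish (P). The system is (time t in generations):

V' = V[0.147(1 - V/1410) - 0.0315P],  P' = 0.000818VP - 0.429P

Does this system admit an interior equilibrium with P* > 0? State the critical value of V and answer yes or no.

The predator equation gives dP/dt > 0 only when V > 0.429/0.000818 = 524.
Without the predator, V → K = 1410. Since 1410 > 524, the predator can invade and persist.

Threshold V = 524; K > 524, so yes, the predator persists.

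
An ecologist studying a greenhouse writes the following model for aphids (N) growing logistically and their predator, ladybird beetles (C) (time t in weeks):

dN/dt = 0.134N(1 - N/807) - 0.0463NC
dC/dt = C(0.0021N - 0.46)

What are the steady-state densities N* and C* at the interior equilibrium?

From dC/dt = 0 with C > 0: 0.0021N* = 0.46, so N* = 219.
Substitute into dN/dt = 0: 0.134(1 - 219/807) = 0.0463C*.
The bracket is 0.729, giving C* = 0.0976/0.0463 = 2.11.

N* ≈ 219, C* ≈ 2.11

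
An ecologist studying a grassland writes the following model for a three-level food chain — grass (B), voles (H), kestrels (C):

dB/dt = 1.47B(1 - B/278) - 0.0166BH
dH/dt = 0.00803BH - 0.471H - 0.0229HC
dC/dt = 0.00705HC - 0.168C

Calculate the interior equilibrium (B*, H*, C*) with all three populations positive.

From dC/dt = 0: 0.00705H* = 0.168, so H* = 23.8.
From dB/dt = 0: 1.47(1 - B*/278) = 0.0166·23.8, giving B* = 278·(1 - 0.269) = 203.
From dH/dt = 0: 0.00803·203 - 0.471 = 0.0229C*, so C* = 1.16/0.0229 = 50.7.

B* ≈ 203, H* ≈ 23.8, C* ≈ 50.7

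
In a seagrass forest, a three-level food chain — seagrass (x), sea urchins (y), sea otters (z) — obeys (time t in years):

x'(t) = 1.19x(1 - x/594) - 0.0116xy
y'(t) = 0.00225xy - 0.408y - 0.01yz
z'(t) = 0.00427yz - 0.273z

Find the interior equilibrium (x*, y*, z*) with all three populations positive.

From dz/dt = 0: 0.00427y* = 0.273, so y* = 63.9.
From dx/dt = 0: 1.19(1 - x*/594) = 0.0116·63.9, giving x* = 594·(1 - 0.623) = 224.
From dy/dt = 0: 0.00225·224 - 0.408 = 0.01z*, so z* = 0.0956/0.01 = 9.56.

x* ≈ 224, y* ≈ 63.9, z* ≈ 9.56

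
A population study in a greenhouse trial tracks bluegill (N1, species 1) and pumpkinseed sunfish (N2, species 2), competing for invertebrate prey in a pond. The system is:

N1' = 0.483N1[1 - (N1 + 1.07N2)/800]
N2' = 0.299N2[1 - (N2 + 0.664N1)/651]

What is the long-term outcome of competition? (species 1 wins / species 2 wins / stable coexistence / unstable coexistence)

Compare the nullcline intercepts: K1/α12 = 800/1.07 = 748 > K2 = 651; K2/α21 = 651/0.664 = 980 > K1 = 800.
Since both inequalities hold, each species can invade when rare, so the interior equilibrium is stable.

stable coexistence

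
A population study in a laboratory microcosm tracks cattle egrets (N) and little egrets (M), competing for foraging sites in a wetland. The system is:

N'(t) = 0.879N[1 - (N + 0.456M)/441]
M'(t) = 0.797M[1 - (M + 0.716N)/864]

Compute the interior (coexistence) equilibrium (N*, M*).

Setting both brackets to zero gives the nullclines N + 0.456M = 441 and 0.716N + M = 864.
Substituting M = 864 - 0.716N into the first: N(1 - 0.456·0.716) = 441 - 0.456·864.
So N* = 47/0.674 = 69.8, and then M* = 864 - 0.716·69.8 = 814.

N* ≈ 69.8, M* ≈ 814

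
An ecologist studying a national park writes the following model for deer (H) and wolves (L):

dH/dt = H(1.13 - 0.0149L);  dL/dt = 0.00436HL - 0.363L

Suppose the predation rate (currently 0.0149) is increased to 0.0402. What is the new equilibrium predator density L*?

L* ≈ 28.1

At the interior fixed point, setting dH/dt = 0 with H > 0 fixes L* = (prey growth rate)/(HL coefficient) — independent of the other coefficients.
With the change, L* = 1.13/0.0402 = 28.1; it falls from 75.8.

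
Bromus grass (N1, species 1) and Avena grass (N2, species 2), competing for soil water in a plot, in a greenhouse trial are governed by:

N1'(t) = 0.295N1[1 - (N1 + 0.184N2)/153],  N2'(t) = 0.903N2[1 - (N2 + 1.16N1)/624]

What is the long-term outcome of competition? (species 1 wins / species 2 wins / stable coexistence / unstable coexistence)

Compare the nullcline intercepts: K1/α12 = 153/0.184 = 832 > K2 = 624; K2/α21 = 624/1.16 = 538 > K1 = 153.
Since both inequalities hold, each species can invade when rare, so the interior equilibrium is stable.

stable coexistence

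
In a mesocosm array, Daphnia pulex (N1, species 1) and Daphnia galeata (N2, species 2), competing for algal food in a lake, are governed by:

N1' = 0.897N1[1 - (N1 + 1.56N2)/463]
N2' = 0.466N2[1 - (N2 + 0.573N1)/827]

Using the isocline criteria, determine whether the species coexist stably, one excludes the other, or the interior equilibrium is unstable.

Compare the nullcline intercepts: K1/α12 = 463/1.56 = 297 < K2 = 827; K2/α21 = 827/0.573 = 1440 > K1 = 463.
Since the inequalities point opposite ways, species 2 can invade but species 1 cannot.

species 2 excludes species 1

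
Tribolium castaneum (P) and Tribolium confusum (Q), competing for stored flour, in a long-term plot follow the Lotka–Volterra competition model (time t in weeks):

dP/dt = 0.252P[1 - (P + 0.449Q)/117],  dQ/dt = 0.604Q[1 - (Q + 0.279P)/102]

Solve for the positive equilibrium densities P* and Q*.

Setting both brackets to zero gives the nullclines P + 0.449Q = 117 and 0.279P + Q = 102.
Substituting Q = 102 - 0.279P into the first: P(1 - 0.449·0.279) = 117 - 0.449·102.
So P* = 71.2/0.875 = 81.4, and then Q* = 102 - 0.279·81.4 = 79.3.

P* ≈ 81.4, Q* ≈ 79.3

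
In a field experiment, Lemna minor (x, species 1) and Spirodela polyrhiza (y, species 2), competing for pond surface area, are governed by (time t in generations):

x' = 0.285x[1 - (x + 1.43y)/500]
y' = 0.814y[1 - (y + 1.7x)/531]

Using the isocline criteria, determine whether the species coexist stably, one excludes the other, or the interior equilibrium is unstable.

unstable coexistence (outcome depends on initial conditions)

Compare the nullcline intercepts: K1/α12 = 500/1.43 = 350 < K2 = 531; K2/α21 = 531/1.7 = 312 < K1 = 500.
Since both are reversed, neither can invade when rare; the interior point is a saddle.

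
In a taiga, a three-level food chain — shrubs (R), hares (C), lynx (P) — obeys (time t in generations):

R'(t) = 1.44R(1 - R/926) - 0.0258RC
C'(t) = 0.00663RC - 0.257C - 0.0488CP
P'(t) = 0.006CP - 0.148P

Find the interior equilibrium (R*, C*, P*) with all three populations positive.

R* ≈ 517, C* ≈ 24.7, P* ≈ 64.9

From dP/dt = 0: 0.006C* = 0.148, so C* = 24.7.
From dR/dt = 0: 1.44(1 - R*/926) = 0.0258·24.7, giving R* = 926·(1 - 0.442) = 517.
From dC/dt = 0: 0.00663·517 - 0.257 = 0.0488P*, so P* = 3.17/0.0488 = 64.9.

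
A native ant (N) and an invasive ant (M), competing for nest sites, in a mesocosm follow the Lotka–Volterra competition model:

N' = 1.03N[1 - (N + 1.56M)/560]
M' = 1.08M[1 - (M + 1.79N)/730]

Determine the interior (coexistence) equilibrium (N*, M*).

N* ≈ 323, M* ≈ 152

Setting both brackets to zero gives the nullclines N + 1.56M = 560 and 1.79N + M = 730.
Substituting M = 730 - 1.79N into the first: N(1 - 1.56·1.79) = 560 - 1.56·730.
So N* = -579/-1.79 = 323, and then M* = 730 - 1.79·323 = 152.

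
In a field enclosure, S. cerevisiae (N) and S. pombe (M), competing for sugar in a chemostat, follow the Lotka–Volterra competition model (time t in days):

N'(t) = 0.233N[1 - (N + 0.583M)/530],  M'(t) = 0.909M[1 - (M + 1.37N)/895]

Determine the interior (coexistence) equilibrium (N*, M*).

Setting both brackets to zero gives the nullclines N + 0.583M = 530 and 1.37N + M = 895.
Substituting M = 895 - 1.37N into the first: N(1 - 0.583·1.37) = 530 - 0.583·895.
So N* = 8.22/0.201 = 40.8, and then M* = 895 - 1.37·40.8 = 839.

N* ≈ 40.8, M* ≈ 839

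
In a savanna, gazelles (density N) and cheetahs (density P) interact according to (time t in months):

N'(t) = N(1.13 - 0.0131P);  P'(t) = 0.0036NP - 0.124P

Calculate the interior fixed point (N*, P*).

N* ≈ 34.4, P* ≈ 86.3

Set dP/dt = 0 with P > 0: 0.0036N - 0.124 = 0, so N* = 0.124/0.0036 = 34.4.
Set dN/dt = 0 with N > 0: 1.13 - 0.0131P = 0, so P* = 1.13/0.0131 = 86.3.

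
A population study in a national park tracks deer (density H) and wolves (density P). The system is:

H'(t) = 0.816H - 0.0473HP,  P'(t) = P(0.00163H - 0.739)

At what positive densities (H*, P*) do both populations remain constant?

Set dP/dt = 0 with P > 0: 0.00163H - 0.739 = 0, so H* = 0.739/0.00163 = 453.
Set dH/dt = 0 with H > 0: 0.816 - 0.0473P = 0, so P* = 0.816/0.0473 = 17.3.

H* ≈ 453, P* ≈ 17.3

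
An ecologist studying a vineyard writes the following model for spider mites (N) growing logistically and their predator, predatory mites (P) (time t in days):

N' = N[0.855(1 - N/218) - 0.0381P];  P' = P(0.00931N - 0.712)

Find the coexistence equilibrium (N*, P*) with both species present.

From dP/dt = 0 with P > 0: 0.00931N* = 0.712, so N* = 76.5.
Substitute into dN/dt = 0: 0.855(1 - 76.5/218) = 0.0381P*.
The bracket is 0.649, giving P* = 0.555/0.0381 = 14.6.

N* ≈ 76.5, P* ≈ 14.6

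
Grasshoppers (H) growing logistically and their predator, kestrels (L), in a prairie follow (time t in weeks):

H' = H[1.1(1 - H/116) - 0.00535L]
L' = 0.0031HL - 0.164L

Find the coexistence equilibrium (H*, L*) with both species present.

H* ≈ 52.9, L* ≈ 112

From dL/dt = 0 with L > 0: 0.0031H* = 0.164, so H* = 52.9.
Substitute into dH/dt = 0: 1.1(1 - 52.9/116) = 0.00535L*.
The bracket is 0.544, giving L* = 0.598/0.00535 = 112.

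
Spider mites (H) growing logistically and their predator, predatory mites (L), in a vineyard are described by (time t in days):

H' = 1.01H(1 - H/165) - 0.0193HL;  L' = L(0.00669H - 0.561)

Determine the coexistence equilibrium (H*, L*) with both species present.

From dL/dt = 0 with L > 0: 0.00669H* = 0.561, so H* = 83.9.
Substitute into dH/dt = 0: 1.01(1 - 83.9/165) = 0.0193L*.
The bracket is 0.492, giving L* = 0.497/0.0193 = 25.7.

H* ≈ 83.9, L* ≈ 25.7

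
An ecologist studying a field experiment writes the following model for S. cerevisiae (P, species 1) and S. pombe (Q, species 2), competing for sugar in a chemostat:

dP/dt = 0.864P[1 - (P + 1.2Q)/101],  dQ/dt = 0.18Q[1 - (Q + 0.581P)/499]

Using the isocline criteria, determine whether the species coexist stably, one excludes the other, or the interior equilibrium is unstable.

Compare the nullcline intercepts: K1/α12 = 101/1.2 = 84.2 < K2 = 499; K2/α21 = 499/0.581 = 859 > K1 = 101.
Since the inequalities point opposite ways, species 2 can invade but species 1 cannot.

species 2 excludes species 1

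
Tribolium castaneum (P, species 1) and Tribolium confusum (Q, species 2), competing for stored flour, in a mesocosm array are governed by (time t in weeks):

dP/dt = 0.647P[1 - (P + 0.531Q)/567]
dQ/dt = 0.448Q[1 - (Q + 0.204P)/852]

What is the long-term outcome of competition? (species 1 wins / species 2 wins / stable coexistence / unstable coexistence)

stable coexistence

Compare the nullcline intercepts: K1/α12 = 567/0.531 = 1070 > K2 = 852; K2/α21 = 852/0.204 = 4180 > K1 = 567.
Since both inequalities hold, each species can invade when rare, so the interior equilibrium is stable.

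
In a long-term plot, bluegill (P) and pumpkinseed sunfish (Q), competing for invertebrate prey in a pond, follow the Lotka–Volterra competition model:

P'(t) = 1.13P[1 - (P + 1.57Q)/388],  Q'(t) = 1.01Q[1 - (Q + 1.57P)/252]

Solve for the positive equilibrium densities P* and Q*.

Setting both brackets to zero gives the nullclines P + 1.57Q = 388 and 1.57P + Q = 252.
Substituting Q = 252 - 1.57P into the first: P(1 - 1.57·1.57) = 388 - 1.57·252.
So P* = -7.64/-1.46 = 5.22, and then Q* = 252 - 1.57·5.22 = 244.

P* ≈ 5.22, Q* ≈ 244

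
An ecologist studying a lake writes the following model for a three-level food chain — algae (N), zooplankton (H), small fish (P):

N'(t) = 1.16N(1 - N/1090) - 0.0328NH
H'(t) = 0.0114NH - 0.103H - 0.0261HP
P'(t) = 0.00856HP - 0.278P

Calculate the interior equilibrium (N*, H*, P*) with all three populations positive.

N* ≈ 89, H* ≈ 32.5, P* ≈ 34.9

From dP/dt = 0: 0.00856H* = 0.278, so H* = 32.5.
From dN/dt = 0: 1.16(1 - N*/1090) = 0.0328·32.5, giving N* = 1090·(1 - 0.918) = 89.
From dH/dt = 0: 0.0114·89 - 0.103 = 0.0261P*, so P* = 0.912/0.0261 = 34.9.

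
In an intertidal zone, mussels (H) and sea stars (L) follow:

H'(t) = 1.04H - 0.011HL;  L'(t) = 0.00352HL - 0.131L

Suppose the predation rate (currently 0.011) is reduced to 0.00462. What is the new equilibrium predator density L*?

L* ≈ 225

At the interior fixed point, setting dH/dt = 0 with H > 0 fixes L* = (prey growth rate)/(HL coefficient) — independent of the other coefficients.
With the change, L* = 1.04/0.00462 = 225; it rises from 94.5.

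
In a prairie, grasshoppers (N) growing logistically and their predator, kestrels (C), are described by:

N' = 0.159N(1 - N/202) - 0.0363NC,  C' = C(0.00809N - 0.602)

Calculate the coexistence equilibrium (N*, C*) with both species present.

N* ≈ 74.4, C* ≈ 2.77

From dC/dt = 0 with C > 0: 0.00809N* = 0.602, so N* = 74.4.
Substitute into dN/dt = 0: 0.159(1 - 74.4/202) = 0.0363C*.
The bracket is 0.632, giving C* = 0.1/0.0363 = 2.77.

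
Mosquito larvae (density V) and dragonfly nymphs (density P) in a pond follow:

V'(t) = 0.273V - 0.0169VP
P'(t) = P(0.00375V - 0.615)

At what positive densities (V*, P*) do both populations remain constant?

V* ≈ 164, P* ≈ 16.2

Set dP/dt = 0 with P > 0: 0.00375V - 0.615 = 0, so V* = 0.615/0.00375 = 164.
Set dV/dt = 0 with V > 0: 0.273 - 0.0169P = 0, so P* = 0.273/0.0169 = 16.2.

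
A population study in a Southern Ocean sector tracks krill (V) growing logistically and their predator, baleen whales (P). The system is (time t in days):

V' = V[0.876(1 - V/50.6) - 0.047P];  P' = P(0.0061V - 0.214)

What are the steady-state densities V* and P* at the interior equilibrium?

V* ≈ 35.1, P* ≈ 5.72

From dP/dt = 0 with P > 0: 0.0061V* = 0.214, so V* = 35.1.
Substitute into dV/dt = 0: 0.876(1 - 35.1/50.6) = 0.047P*.
The bracket is 0.307, giving P* = 0.269/0.047 = 5.72.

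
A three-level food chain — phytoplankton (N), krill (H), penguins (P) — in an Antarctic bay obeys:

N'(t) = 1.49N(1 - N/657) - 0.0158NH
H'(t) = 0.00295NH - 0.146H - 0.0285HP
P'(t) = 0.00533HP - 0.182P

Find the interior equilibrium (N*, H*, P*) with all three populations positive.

N* ≈ 419, H* ≈ 34.1, P* ≈ 38.3

From dP/dt = 0: 0.00533H* = 0.182, so H* = 34.1.
From dN/dt = 0: 1.49(1 - N*/657) = 0.0158·34.1, giving N* = 657·(1 - 0.362) = 419.
From dH/dt = 0: 0.00295·419 - 0.146 = 0.0285P*, so P* = 1.09/0.0285 = 38.3.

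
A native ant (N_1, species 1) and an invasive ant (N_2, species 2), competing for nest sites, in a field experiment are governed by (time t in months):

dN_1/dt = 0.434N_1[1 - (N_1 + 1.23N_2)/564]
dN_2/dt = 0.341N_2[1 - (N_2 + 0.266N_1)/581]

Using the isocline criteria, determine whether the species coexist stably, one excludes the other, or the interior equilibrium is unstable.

Compare the nullcline intercepts: K1/α12 = 564/1.23 = 459 < K2 = 581; K2/α21 = 581/0.266 = 2180 > K1 = 564.
Since the inequalities point opposite ways, species 2 can invade but species 1 cannot.

species 2 excludes species 1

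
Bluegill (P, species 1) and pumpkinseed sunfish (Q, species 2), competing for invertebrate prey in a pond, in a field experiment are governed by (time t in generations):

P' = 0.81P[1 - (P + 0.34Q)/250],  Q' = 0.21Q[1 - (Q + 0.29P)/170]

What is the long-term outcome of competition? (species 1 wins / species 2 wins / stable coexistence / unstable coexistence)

stable coexistence

Compare the nullcline intercepts: K1/α12 = 250/0.34 = 735 > K2 = 170; K2/α21 = 170/0.29 = 586 > K1 = 250.
Since both inequalities hold, each species can invade when rare, so the interior equilibrium is stable.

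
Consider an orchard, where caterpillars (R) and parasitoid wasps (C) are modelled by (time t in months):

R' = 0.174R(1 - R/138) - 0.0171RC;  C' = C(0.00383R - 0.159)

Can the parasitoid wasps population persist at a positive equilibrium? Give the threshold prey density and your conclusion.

The predator equation gives dC/dt > 0 only when R > 0.159/0.00383 = 41.5.
Without the predator, R → K = 138. Since 138 > 41.5, the predator can invade and persist.

Threshold R = 41.5; K > 41.5, so yes, the predator persists.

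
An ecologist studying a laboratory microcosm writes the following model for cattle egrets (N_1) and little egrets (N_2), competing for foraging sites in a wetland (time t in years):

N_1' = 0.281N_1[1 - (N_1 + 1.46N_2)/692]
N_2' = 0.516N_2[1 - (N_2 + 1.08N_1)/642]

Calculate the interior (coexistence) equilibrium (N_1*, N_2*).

Setting both brackets to zero gives the nullclines N_1 + 1.46N_2 = 692 and 1.08N_1 + N_2 = 642.
Substituting N_2 = 642 - 1.08N_1 into the first: N_1(1 - 1.46·1.08) = 692 - 1.46·642.
So N_1* = -245/-0.577 = 425, and then N_2* = 642 - 1.08·425 = 183.

N_1* ≈ 425, N_2* ≈ 183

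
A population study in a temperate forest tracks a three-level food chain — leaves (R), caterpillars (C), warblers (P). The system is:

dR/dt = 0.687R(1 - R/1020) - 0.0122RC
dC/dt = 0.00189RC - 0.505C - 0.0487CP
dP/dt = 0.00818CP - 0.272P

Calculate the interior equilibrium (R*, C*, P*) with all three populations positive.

From dP/dt = 0: 0.00818C* = 0.272, so C* = 33.3.
From dR/dt = 0: 0.687(1 - R*/1020) = 0.0122·33.3, giving R* = 1020·(1 - 0.59) = 418.
From dC/dt = 0: 0.00189·418 - 0.505 = 0.0487P*, so P* = 0.284/0.0487 = 5.84.

R* ≈ 418, C* ≈ 33.3, P* ≈ 5.84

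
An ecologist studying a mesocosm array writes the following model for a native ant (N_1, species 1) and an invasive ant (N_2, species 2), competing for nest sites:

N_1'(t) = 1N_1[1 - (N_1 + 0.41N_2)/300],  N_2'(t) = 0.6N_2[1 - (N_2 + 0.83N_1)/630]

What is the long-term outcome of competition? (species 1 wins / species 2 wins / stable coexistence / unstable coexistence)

stable coexistence

Compare the nullcline intercepts: K1/α12 = 300/0.41 = 732 > K2 = 630; K2/α21 = 630/0.83 = 759 > K1 = 300.
Since both inequalities hold, each species can invade when rare, so the interior equilibrium is stable.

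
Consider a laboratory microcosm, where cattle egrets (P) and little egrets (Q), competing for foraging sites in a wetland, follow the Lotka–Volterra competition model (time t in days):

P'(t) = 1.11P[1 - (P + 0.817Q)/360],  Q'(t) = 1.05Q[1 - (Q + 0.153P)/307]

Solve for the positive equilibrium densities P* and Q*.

P* ≈ 125, Q* ≈ 288

Setting both brackets to zero gives the nullclines P + 0.817Q = 360 and 0.153P + Q = 307.
Substituting Q = 307 - 0.153P into the first: P(1 - 0.817·0.153) = 360 - 0.817·307.
So P* = 109/0.875 = 125, and then Q* = 307 - 0.153·125 = 288.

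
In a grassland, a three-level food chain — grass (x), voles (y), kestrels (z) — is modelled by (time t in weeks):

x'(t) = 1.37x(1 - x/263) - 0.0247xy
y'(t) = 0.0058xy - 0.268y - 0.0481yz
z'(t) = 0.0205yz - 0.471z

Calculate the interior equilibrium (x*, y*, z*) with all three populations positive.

From dz/dt = 0: 0.0205y* = 0.471, so y* = 23.
From dx/dt = 0: 1.37(1 - x*/263) = 0.0247·23, giving x* = 263·(1 - 0.414) = 154.
From dy/dt = 0: 0.0058·154 - 0.268 = 0.0481z*, so z* = 0.626/0.0481 = 13.

x* ≈ 154, y* ≈ 23, z* ≈ 13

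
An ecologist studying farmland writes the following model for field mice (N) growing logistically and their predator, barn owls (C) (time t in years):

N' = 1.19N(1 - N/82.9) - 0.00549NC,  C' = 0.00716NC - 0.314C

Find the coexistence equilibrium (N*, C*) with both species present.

N* ≈ 43.9, C* ≈ 102

From dC/dt = 0 with C > 0: 0.00716N* = 0.314, so N* = 43.9.
Substitute into dN/dt = 0: 1.19(1 - 43.9/82.9) = 0.00549C*.
The bracket is 0.471, giving C* = 0.56/0.00549 = 102.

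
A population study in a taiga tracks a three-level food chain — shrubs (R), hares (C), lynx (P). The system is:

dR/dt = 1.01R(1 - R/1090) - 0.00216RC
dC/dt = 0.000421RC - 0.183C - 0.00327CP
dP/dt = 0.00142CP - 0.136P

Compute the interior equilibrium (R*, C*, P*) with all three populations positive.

R* ≈ 867, C* ≈ 95.8, P* ≈ 55.6

From dP/dt = 0: 0.00142C* = 0.136, so C* = 95.8.
From dR/dt = 0: 1.01(1 - R*/1090) = 0.00216·95.8, giving R* = 1090·(1 - 0.205) = 867.
From dC/dt = 0: 0.000421·867 - 0.183 = 0.00327P*, so P* = 0.182/0.00327 = 55.6.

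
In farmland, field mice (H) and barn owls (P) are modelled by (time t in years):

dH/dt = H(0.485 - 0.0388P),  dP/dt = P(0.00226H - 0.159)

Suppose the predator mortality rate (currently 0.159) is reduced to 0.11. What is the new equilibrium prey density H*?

H* ≈ 48.7

At the interior fixed point, setting dP/dt = 0 with P > 0 fixes H* = (predator death rate)/(HP coefficient) — independent of the other coefficients.
With the change, H* = 0.11/0.00226 = 48.7; it falls from 70.4.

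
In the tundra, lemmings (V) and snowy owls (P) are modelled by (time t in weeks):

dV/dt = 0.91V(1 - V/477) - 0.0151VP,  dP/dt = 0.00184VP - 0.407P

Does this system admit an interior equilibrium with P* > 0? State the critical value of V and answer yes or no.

Threshold V = 221; K > 221, so yes, the predator persists.

The predator equation gives dP/dt > 0 only when V > 0.407/0.00184 = 221.
Without the predator, V → K = 477. Since 477 > 221, the predator can invade and persist.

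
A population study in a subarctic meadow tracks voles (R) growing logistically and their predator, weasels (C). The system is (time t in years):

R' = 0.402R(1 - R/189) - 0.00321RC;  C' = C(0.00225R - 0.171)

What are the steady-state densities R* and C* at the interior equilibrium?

From dC/dt = 0 with C > 0: 0.00225R* = 0.171, so R* = 76.
Substitute into dR/dt = 0: 0.402(1 - 76/189) = 0.00321C*.
The bracket is 0.598, giving C* = 0.24/0.00321 = 74.9.

R* ≈ 76, C* ≈ 74.9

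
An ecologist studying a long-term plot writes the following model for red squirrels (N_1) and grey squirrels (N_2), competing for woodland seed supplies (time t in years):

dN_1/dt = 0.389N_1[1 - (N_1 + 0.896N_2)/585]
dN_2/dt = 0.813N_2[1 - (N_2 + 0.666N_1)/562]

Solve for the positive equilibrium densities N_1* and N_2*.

Setting both brackets to zero gives the nullclines N_1 + 0.896N_2 = 585 and 0.666N_1 + N_2 = 562.
Substituting N_2 = 562 - 0.666N_1 into the first: N_1(1 - 0.896·0.666) = 585 - 0.896·562.
So N_1* = 81.4/0.403 = 202, and then N_2* = 562 - 0.666·202 = 427.

N_1* ≈ 202, N_2* ≈ 427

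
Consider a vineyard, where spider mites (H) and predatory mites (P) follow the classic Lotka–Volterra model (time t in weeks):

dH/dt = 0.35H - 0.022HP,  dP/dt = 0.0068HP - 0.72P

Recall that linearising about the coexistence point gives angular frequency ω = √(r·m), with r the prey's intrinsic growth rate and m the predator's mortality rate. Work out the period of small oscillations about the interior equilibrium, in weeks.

T ≈ 12.5 weeks

Here r = 0.35 and m = 0.72, so r·m = 0.252.
ω = √0.252 = 0.502 per week, hence T = 2π/ω ≈ 12.5 weeks.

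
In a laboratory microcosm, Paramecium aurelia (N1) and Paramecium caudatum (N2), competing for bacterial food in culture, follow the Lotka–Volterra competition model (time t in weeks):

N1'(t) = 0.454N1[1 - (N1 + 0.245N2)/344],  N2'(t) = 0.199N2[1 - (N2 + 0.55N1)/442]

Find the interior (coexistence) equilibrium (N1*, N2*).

N1* ≈ 272, N2* ≈ 292

Setting both brackets to zero gives the nullclines N1 + 0.245N2 = 344 and 0.55N1 + N2 = 442.
Substituting N2 = 442 - 0.55N1 into the first: N1(1 - 0.245·0.55) = 344 - 0.245·442.
So N1* = 236/0.865 = 272, and then N2* = 442 - 0.55·272 = 292.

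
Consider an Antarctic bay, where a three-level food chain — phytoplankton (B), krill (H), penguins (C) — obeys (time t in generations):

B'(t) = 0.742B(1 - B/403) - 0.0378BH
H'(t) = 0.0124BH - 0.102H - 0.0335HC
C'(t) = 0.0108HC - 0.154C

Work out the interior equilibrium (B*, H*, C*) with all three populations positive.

B* ≈ 110, H* ≈ 14.3, C* ≈ 37.8

From dC/dt = 0: 0.0108H* = 0.154, so H* = 14.3.
From dB/dt = 0: 0.742(1 - B*/403) = 0.0378·14.3, giving B* = 403·(1 - 0.726) = 110.
From dH/dt = 0: 0.0124·110 - 0.102 = 0.0335C*, so C* = 1.27/0.0335 = 37.8.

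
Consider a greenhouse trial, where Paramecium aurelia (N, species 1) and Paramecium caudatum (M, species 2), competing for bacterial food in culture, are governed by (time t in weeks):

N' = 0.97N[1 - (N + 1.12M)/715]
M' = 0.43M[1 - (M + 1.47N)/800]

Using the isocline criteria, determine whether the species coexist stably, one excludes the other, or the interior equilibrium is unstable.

Compare the nullcline intercepts: K1/α12 = 715/1.12 = 638 < K2 = 800; K2/α21 = 800/1.47 = 544 < K1 = 715.
Since both are reversed, neither can invade when rare; the interior point is a saddle.

unstable coexistence (outcome depends on initial conditions)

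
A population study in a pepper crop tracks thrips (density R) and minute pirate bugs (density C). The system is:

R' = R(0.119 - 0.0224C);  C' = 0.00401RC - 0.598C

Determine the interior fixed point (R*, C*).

R* ≈ 149, C* ≈ 5.31

Set dC/dt = 0 with C > 0: 0.00401R - 0.598 = 0, so R* = 0.598/0.00401 = 149.
Set dR/dt = 0 with R > 0: 0.119 - 0.0224C = 0, so C* = 0.119/0.0224 = 5.31.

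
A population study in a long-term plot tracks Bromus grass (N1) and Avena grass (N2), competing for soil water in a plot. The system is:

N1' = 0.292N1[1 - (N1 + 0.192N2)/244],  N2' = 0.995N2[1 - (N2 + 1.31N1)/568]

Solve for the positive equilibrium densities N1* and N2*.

Setting both brackets to zero gives the nullclines N1 + 0.192N2 = 244 and 1.31N1 + N2 = 568.
Substituting N2 = 568 - 1.31N1 into the first: N1(1 - 0.192·1.31) = 244 - 0.192·568.
So N1* = 135/0.748 = 180, and then N2* = 568 - 1.31·180 = 332.

N1* ≈ 180, N2* ≈ 332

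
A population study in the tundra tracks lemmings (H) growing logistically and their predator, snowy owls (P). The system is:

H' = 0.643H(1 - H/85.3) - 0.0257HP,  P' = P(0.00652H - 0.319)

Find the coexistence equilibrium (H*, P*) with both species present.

H* ≈ 48.9, P* ≈ 10.7

From dP/dt = 0 with P > 0: 0.00652H* = 0.319, so H* = 48.9.
Substitute into dH/dt = 0: 0.643(1 - 48.9/85.3) = 0.0257P*.
The bracket is 0.426, giving P* = 0.274/0.0257 = 10.7.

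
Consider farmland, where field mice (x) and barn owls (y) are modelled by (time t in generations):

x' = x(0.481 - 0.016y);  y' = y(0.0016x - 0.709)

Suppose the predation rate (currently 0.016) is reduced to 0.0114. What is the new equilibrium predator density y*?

y* ≈ 42.2

At the interior fixed point, setting dx/dt = 0 with x > 0 fixes y* = (prey growth rate)/(xy coefficient) — independent of the other coefficients.
With the change, y* = 0.481/0.0114 = 42.2; it rises from 30.1.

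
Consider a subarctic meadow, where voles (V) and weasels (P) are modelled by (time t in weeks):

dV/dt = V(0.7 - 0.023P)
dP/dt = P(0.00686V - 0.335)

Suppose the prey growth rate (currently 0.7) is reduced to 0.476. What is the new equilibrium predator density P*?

P* ≈ 20.7

At the interior fixed point, setting dV/dt = 0 with V > 0 fixes P* = (prey growth rate)/(VP coefficient) — independent of the other coefficients.
With the change, P* = 0.476/0.023 = 20.7; it falls from 30.4.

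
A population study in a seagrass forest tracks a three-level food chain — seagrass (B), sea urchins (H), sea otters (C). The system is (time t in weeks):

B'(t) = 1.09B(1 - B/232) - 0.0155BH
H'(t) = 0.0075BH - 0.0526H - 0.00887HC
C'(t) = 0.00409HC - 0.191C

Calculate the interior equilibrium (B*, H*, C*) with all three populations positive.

From dC/dt = 0: 0.00409H* = 0.191, so H* = 46.7.
From dB/dt = 0: 1.09(1 - B*/232) = 0.0155·46.7, giving B* = 232·(1 - 0.664) = 77.9.
From dH/dt = 0: 0.0075·77.9 - 0.0526 = 0.00887C*, so C* = 0.532/0.00887 = 60.

B* ≈ 77.9, H* ≈ 46.7, C* ≈ 60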